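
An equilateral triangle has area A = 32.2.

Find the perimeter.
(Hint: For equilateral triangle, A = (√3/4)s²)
A = (√3/4)s²  →  s² = 4A/√3 = 4·32.2/√3 = 74.3627
s = 8.62338
Perimeter = 3s = 25.87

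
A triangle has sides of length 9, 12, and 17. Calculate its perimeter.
Perimeter = sum of all sides
Perimeter = 9 + 12 + 17
Perimeter = 38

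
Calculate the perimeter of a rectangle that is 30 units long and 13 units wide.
Perimeter = 2 * (length + width)
Perimeter = 2 * (30 + 13)
Perimeter = 2 * 43
Perimeter = 86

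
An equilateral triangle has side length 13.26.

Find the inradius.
For an equilateral triangle, r = s/(2√3) where s is the side.
r = 13.26/(2√3) = 13.26/3.464102 = 3.828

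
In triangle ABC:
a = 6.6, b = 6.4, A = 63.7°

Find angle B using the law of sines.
sin(B)/b = sin(A)/a
sin(B) = b·sin(A)/a = 6.4·sin(63.7°)/6.6 = 0.869320
B = arcsin(0.869320) = 60.38°  (b ≤ a, so B ≤ A and the acute solution is unique)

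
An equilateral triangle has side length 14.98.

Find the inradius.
For an equilateral triangle, r = s/(2√3) where s is the side.
r = 14.98/(2√3) = 14.98/3.464102 = 4.324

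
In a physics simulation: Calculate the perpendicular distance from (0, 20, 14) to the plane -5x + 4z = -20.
d = |(-5)(0) + 0(20) + 4(14) - (-20)| / √((-5)² + 0² + 4²) = 76/√41 = 11.87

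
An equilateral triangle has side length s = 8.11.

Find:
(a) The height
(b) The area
(a) Height h = s·√3/2 = 8.11·√3/2 = 7.023
(b) Area = (√3/4)·s² = (√3/4)·8.11² = (√3/4)·65.7721 = 28.48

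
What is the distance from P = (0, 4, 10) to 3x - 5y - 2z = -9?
d = |3(0) + (-5)(4) + (-2)(10) - (-9)| / √(3² + (-5)² + (-2)²) = 31/√38 = 5.029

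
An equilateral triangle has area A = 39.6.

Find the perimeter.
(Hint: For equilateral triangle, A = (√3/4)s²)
A = (√3/4)s²  →  s² = 4A/√3 = 4·39.6/√3 = 91.4523
s = 9.56307
Perimeter = 3s = 28.69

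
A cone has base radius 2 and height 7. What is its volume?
Volume = (1/3) * pi * r² * h
Volume = (1/3) * pi * 2² * 7
Volume = (1/3) * pi * 4 * 7
Volume = (1/3) * pi * 28
Volume = 29.32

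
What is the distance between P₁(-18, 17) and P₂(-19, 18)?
Using the distance formula: d = sqrt((x₂-x₁)² + (y₂-y₁)²)
dx = (-19) - (-18) = -1
dy = 18 - 17 = 1
d = sqrt((-1)² + 1²) = sqrt(1 + 1) = sqrt(2) = 1.41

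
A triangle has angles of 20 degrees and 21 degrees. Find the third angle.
Sum of angles in a triangle = 180 degrees
Third angle = 180 - 20 - 21
Third angle = 139 degrees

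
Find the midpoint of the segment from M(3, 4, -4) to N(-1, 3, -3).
Midpoint = ((3-1)/2, (4+3)/2, (-4-3)/2) = (1, 3.5, -3.5)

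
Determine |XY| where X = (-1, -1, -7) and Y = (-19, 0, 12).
d = √[(-18)² + (1)² + (19)²] = √686 = 26.19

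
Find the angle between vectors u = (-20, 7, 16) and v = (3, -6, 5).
u·v = -22, |u|² = 705, |v|² = 70
cos θ = -22/√49350 ≈ -0.09903
θ ≈ 95.68°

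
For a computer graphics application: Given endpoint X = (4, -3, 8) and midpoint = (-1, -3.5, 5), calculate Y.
Y = (2×(-1) - 4, 2×(-3.5) - (-3), 2×5 - 8) = (-6, -4, 2)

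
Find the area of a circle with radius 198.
Area = pi * r²
Area = pi * 198²
Area = pi * 39204
Area = 123163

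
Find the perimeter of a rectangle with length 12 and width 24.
Perimeter = 2 * (length + width)
Perimeter = 2 * (12 + 24)
Perimeter = 2 * 36
Perimeter = 72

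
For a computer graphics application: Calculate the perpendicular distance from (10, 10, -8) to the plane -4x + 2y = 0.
d = |(-4)(10) + 2(10) + 0(-8) - (0)| / √((-4)² + 2² + 0²) = 20/√20 = 4.472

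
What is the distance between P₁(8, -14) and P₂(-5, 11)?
Using the distance formula: d = sqrt((x₂-x₁)² + (y₂-y₁)²)
dx = (-5) - 8 = -13
dy = 11 - (-14) = 25
d = sqrt((-13)² + 25²) = sqrt(169 + 625) = sqrt(794) = 28.18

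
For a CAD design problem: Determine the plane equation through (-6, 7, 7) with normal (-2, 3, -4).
d = n·P = (-2)(-6) + (3)(7) + (-4)(7) = 5
Plane: -2x + 3y - 4z = 5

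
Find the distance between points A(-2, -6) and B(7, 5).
Using the distance formula: d = sqrt((x₂-x₁)² + (y₂-y₁)²)
dx = 7 - (-2) = 9
dy = 5 - (-6) = 11
d = sqrt(9² + 11²) = sqrt(81 + 121) = sqrt(202) = 14.21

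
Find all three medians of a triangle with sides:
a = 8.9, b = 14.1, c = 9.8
Using m_x = ½√(2y² + 2z² - x²):
m_a = ½√(2·14.1² + 2·9.8² - 8.9²) = ½√510.49 = 11.3
m_b = ½√(2·8.9² + 2·9.8² - 14.1²) = ½√151.69 = 6.158
m_c = ½√(2·8.9² + 2·14.1² - 9.8²) = ½√460 = 10.72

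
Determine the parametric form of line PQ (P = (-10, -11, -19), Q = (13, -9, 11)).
Direction vector d = Q - P = (23, 2, 30)
x = -10 + 23t, y = -11 + 2t, z = -19 + 30t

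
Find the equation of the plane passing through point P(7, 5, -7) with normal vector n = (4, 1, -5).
d = n·P = (4)(7) + (1)(5) + (-5)(-7) = 68
Plane: 4x + y - 5z = 68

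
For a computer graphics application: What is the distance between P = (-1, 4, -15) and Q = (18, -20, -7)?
d = √[(19)² + (-24)² + (8)²] = √1001 = 31.64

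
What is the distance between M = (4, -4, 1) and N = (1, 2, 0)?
d = √[(-3)² + (6)² + (-1)²] = √46 = 6.782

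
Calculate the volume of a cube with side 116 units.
Volume = s³
Volume = 116³
Volume = 1560896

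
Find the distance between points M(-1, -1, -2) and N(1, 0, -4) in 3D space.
d = √[(2)² + (1)² + (-2)²] = √9 = 3.0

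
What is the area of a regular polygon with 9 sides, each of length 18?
For a regular 9-gon with side length s = 18:
Apothem a = s / (2*tan(pi/9)) = 18 / (2*tan(pi/9)) ≈ 24.7273
Perimeter P = 9 * 18 = 162
Area = (1/2) * P * a = (1/2) * 162 * 24.7273 = 2002.91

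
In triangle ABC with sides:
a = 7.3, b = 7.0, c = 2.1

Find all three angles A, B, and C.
By the law of cosines:
cos(A) = (b² + c² - a²)/(2bc) = 0.004082  →  A = 89.77°
cos(B) = (a² + c² - b²)/(2ac) = 0.283757  →  B = 73.52°
cos(C) = (a² + b² - c²)/(2ab) = 0.957730  →  C = 16.72°
Check: A + B + C = 180.0° ✓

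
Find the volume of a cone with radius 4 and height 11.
Volume = (1/3) * pi * r² * h
Volume = (1/3) * pi * 4² * 11
Volume = (1/3) * pi * 16 * 11
Volume = (1/3) * pi * 176
Volume = 184.31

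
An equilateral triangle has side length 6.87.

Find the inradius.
For an equilateral triangle, r = s/(2√3) where s is the side.
r = 6.87/(2√3) = 6.87/3.464102 = 1.983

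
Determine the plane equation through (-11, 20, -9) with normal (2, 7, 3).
d = n·P = (2)(-11) + (7)(20) + (3)(-9) = 91
Plane: 2x + 7y + 3z = 91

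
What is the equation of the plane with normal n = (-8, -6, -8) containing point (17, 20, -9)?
d = n·P = (-8)(17) + (-6)(20) + (-8)(-9) = -184
Plane: -8x - 6y - 8z = -184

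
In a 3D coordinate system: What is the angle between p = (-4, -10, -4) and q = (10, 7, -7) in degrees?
p·q = -82, |p|² = 132, |q|² = 198
cos θ = -82/√26136 ≈ -0.5072
θ ≈ 120.5°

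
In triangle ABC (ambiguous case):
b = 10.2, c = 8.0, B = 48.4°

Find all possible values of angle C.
sin(C)/c = sin(B)/b  →  sin(C) = c·sin(B)/b = 8.0·sin(48.4°)/10.2 = 0.586508
C₁ = arcsin(0.586508) = 35.91°,  C₂ = 180° - C₁ = 144.09°
Check C₂: A = 180° - 48.4° - 144.09° = -12.49° ≤ 0, rejected
C = 35.91° (one solution)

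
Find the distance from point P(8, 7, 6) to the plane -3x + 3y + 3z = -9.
d = |(-3)(8) + 3(7) + 3(6) - (-9)| / √((-3)² + 3² + 3²) = 24/√27 = 4.619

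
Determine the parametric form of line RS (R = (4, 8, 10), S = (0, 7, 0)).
Direction vector d = S - R = (-4, -1, -10)
x = 4 - 4t, y = 8 - t, z = 10 - 10t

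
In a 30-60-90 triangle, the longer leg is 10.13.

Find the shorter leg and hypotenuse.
In a 30-60-90 triangle, sides are in ratio 1 : √3 : 2.
Long leg = short leg·√3  →  short leg = 10.13/√3 = 5.849
Hypotenuse = 2·(short leg) = 2·10.13/√3 = 11.7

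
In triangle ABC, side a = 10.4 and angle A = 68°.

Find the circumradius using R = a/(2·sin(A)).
R = a/(2·sin(A)) = 10.4/(2·sin(68°))
R = 10.4/(2·0.927184) = 10.4/1.854368 = 5.608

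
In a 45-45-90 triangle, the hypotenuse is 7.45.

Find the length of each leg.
In a 45-45-90 triangle, hypotenuse = leg·√2  →  leg = hypotenuse/√2
leg = 7.45/√2 = 5.268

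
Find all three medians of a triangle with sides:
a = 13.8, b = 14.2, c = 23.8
Using m_x = ½√(2y² + 2z² - x²):
m_a = ½√(2·14.2² + 2·23.8² - 13.8²) = ½√1345.72 = 18.34
m_b = ½√(2·13.8² + 2·23.8² - 14.2²) = ½√1312.12 = 18.11
m_c = ½√(2·13.8² + 2·14.2² - 23.8²) = ½√217.72 = 7.378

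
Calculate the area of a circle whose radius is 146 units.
Area = pi * r²
Area = pi * 146²
Area = pi * 21316
Area = 66966.19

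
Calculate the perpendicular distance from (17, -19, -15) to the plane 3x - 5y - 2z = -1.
d = |3(17) + (-5)(-19) + (-2)(-15) - (-1)| / √(3² + (-5)² + (-2)²) = 177/√38 = 28.71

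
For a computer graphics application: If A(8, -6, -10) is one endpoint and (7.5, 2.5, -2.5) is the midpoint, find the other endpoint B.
B = (2×7.5 - 8, 2×2.5 - (-6), 2×(-2.5) - (-10)) = (7, 11, 5)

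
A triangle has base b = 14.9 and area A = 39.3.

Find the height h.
A = ½bh  →  h = 2A/b
h = 2·39.3/14.9 = 5.275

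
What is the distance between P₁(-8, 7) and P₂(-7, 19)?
Using the distance formula: d = sqrt((x₂-x₁)² + (y₂-y₁)²)
dx = (-7) - (-8) = 1
dy = 19 - 7 = 12
d = sqrt(1² + 12²) = sqrt(1 + 144) = sqrt(145) = 12.04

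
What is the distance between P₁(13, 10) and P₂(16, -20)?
Using the distance formula: d = sqrt((x₂-x₁)² + (y₂-y₁)²)
dx = 16 - 13 = 3
dy = (-20) - 10 = -30
d = sqrt(3² + (-30)²) = sqrt(9 + 900) = sqrt(909) = 30.15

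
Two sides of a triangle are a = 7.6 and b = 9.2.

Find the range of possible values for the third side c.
By the triangle inequality: |a - b| < c < a + b
|7.6 - 9.2| < c < 7.6 + 9.2
1.6 < c < 16.8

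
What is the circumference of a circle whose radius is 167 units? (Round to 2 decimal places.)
Circumference = 2 * pi * r
Circumference = 2 * pi * 167
Circumference = 1049.29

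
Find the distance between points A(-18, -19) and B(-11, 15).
Using the distance formula: d = sqrt((x₂-x₁)² + (y₂-y₁)²)
dx = (-11) - (-18) = 7
dy = 15 - (-19) = 34
d = sqrt(7² + 34²) = sqrt(49 + 1156) = sqrt(1205) = 34.71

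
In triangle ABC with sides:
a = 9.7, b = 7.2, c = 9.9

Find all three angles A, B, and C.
By the law of cosines:
cos(A) = (b² + c² - a²)/(2bc) = 0.391134  →  A = 66.97°
cos(B) = (a² + c² - b²)/(2ac) = 0.730293  →  B = 43.09°
cos(C) = (a² + b² - c²)/(2ab) = 0.343070  →  C = 69.94°
Check: A + B + C = 180.0° ✓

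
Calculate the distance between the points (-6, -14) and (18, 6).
Using the distance formula: d = sqrt((x₂-x₁)² + (y₂-y₁)²)
dx = 18 - (-6) = 24
dy = 6 - (-14) = 20
d = sqrt(24² + 20²) = sqrt(576 + 400) = sqrt(976) = 31.24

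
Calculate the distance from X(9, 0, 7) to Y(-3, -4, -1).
d = √[(-12)² + (-4)² + (-8)²] = √224 = 14.97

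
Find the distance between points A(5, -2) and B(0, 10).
Using the distance formula: d = sqrt((x₂-x₁)² + (y₂-y₁)²)
dx = 0 - 5 = -5
dy = 10 - (-2) = 12
d = sqrt((-5)² + 12²) = sqrt(25 + 144) = sqrt(169) = 13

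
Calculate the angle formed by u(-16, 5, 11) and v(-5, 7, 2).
u·v = 137, |u|² = 402, |v|² = 78
cos θ = 137/√31356 ≈ 0.7737
θ ≈ 39.31°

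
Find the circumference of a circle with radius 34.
Circumference = 2 * pi * r
Circumference = 2 * pi * 34
Circumference = 213.63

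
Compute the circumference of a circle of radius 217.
Circumference = 2 * pi * r
Circumference = 2 * pi * 217
Circumference = 1363.45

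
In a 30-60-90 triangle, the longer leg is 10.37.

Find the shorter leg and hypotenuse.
In a 30-60-90 triangle, sides are in ratio 1 : √3 : 2.
Long leg = short leg·√3  →  short leg = 10.37/√3 = 5.987
Hypotenuse = 2·(short leg) = 2·10.37/√3 = 11.97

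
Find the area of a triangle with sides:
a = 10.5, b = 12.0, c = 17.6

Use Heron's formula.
s = (a+b+c)/2 = (10.5+12.0+17.6)/2 = 20.05
A = √(s(s-a)(s-b)(s-c)) = √(20.05·9.55·8.05·2.45)
A = √3776.41 = 61.45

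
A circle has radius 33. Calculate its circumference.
Circumference = 2 * pi * r
Circumference = 2 * pi * 33
Circumference = 207.35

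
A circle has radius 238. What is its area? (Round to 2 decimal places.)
Area = pi * r²
Area = pi * 238²
Area = pi * 56644
Area = 177952.37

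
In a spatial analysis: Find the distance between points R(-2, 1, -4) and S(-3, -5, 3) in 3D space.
d = √[(-1)² + (-6)² + (7)²] = √86 = 9.274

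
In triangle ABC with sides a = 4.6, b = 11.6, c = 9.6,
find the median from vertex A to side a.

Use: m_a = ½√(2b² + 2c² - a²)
m_a = ½√(2·11.6² + 2·9.6² - 4.6²)
m_a = ½√(269.12 + 184.32 - 21.16) = ½√432.28 = 10.4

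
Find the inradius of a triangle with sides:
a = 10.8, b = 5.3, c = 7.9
s = (a+b+c)/2 = (10.8+5.3+7.9)/2 = 12
Area = √(s(s-a)(s-b)(s-c)) = √(12·1.2·6.7·4.1) = 19.8889
r = Area/s = 19.8889/12 = 1.657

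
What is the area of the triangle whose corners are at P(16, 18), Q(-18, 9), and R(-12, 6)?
Using the coordinate formula: Area = (1/2)|x₁(y₂-y₃) + x₂(y₃-y₁) + x₃(y₁-y₂)|
Area = (1/2)|16(9-6) + (-18)(6-18) + (-12)(18-9)|
Area = (1/2)|16*3 + (-18)*(-12) + (-12)*9|
Area = (1/2)|48 + 216 + (-108)|
Area = (1/2)*156 = 78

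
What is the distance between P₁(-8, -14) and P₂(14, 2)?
Using the distance formula: d = sqrt((x₂-x₁)² + (y₂-y₁)²)
dx = 14 - (-8) = 22
dy = 2 - (-14) = 16
d = sqrt(22² + 16²) = sqrt(484 + 256) = sqrt(740) = 27.20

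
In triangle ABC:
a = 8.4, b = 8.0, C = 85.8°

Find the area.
Using A = ½ab·sin(C):
A = ½·8.4·8.0·sin(85.8°) = ½·67.2·0.997314 = 33.51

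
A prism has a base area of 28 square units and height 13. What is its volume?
Volume = base area * height
Volume = 28 * 13
Volume = 364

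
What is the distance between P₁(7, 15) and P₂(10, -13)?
Using the distance formula: d = sqrt((x₂-x₁)² + (y₂-y₁)²)
dx = 10 - 7 = 3
dy = (-13) - 15 = -28
d = sqrt(3² + (-28)²) = sqrt(9 + 784) = sqrt(793) = 28.16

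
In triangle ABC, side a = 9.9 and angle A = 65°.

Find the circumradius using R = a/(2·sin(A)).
R = a/(2·sin(A)) = 9.9/(2·sin(65°))
R = 9.9/(2·0.906308) = 9.9/1.812616 = 5.462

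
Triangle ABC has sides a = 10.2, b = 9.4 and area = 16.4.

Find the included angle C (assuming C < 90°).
Area = ½ab·sin(C)  →  sin(C) = 2·Area/(ab)
sin(C) = 2·16.4/(10.2·9.4) = 0.342094
C = arcsin(0.342094) = 20°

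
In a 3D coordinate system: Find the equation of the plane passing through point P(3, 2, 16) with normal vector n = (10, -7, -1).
d = n·P = (10)(3) + (-7)(2) + (-1)(16) = 0
Plane: 10x - 7y - z = 0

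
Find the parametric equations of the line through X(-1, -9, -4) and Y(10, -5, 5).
Direction vector d = Y - X = (11, 4, 9)
x = -1 + 11t, y = -9 + 4t, z = -4 + 9t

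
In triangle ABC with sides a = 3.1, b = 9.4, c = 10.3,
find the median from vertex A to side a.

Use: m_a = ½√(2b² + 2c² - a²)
m_a = ½√(2·9.4² + 2·10.3² - 3.1²)
m_a = ½√(176.72 + 212.18 - 9.61) = ½√379.29 = 9.738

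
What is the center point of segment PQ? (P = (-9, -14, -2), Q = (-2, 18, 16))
Midpoint = ((-9-2)/2, (-14+18)/2, (-2+16)/2) = (-5.5, 2, 7)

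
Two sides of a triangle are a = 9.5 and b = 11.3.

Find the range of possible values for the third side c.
By the triangle inequality: |a - b| < c < a + b
|9.5 - 11.3| < c < 9.5 + 11.3
1.8 < c < 20.8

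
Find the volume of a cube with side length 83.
Volume = s³
Volume = 83³
Volume = 571787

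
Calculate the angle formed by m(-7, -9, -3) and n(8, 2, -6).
m·n = -56, |m|² = 139, |n|² = 104
cos θ = -56/√14456 ≈ -0.4658
θ ≈ 117.8°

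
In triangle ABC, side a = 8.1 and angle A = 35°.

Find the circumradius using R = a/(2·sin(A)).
R = a/(2·sin(A)) = 8.1/(2·sin(35°))
R = 8.1/(2·0.573576) = 8.1/1.147153 = 7.061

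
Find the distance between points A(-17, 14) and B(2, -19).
Using the distance formula: d = sqrt((x₂-x₁)² + (y₂-y₁)²)
dx = 2 - (-17) = 19
dy = (-19) - 14 = -33
d = sqrt(19² + (-33)²) = sqrt(361 + 1089) = sqrt(1450) = 38.08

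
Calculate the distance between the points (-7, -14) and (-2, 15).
Using the distance formula: d = sqrt((x₂-x₁)² + (y₂-y₁)²)
dx = (-2) - (-7) = 5
dy = 15 - (-14) = 29
d = sqrt(5² + 29²) = sqrt(25 + 841) = sqrt(866) = 29.43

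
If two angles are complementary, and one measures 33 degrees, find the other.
Complementary angles sum to 90 degrees.
Other angle = 90 - 33
Other angle = 57 degrees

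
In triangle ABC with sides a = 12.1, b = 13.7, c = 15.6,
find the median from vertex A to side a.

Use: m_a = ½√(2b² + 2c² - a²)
m_a = ½√(2·13.7² + 2·15.6² - 12.1²)
m_a = ½√(375.38 + 486.72 - 146.41) = ½√715.69 = 13.38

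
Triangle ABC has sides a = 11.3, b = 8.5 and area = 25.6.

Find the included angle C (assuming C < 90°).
Area = ½ab·sin(C)  →  sin(C) = 2·Area/(ab)
sin(C) = 2·25.6/(11.3·8.5) = 0.533056
C = arcsin(0.533056) = 32.21°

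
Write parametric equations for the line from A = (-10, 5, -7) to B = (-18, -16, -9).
Direction vector d = B - A = (-8, -21, -2)
x = -10 - 8t, y = 5 - 21t, z = -7 - 2t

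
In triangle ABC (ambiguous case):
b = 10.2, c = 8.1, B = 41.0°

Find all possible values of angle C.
sin(C)/c = sin(B)/b  →  sin(C) = c·sin(B)/b = 8.1·sin(41.0°)/10.2 = 0.520988
C₁ = arcsin(0.520988) = 31.4°,  C₂ = 180° - C₁ = 148.6°
Check C₂: A = 180° - 41.0° - 148.6° = -9.6° ≤ 0, rejected
C = 31.4° (one solution)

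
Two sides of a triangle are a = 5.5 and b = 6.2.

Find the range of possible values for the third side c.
By the triangle inequality: |a - b| < c < a + b
|5.5 - 6.2| < c < 5.5 + 6.2
0.7 < c < 11.7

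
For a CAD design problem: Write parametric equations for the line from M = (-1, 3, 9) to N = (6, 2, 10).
Direction vector d = N - M = (7, -1, 1)
x = -1 + 7t, y = 3 - t, z = 9 + t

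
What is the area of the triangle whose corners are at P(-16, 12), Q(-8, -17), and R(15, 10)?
Using the coordinate formula: Area = (1/2)|x₁(y₂-y₃) + x₂(y₃-y₁) + x₃(y₁-y₂)|
Area = (1/2)|(-16)((-17)-10) + (-8)(10-12) + 15(12-(-17))|
Area = (1/2)|(-16)*(-27) + (-8)*(-2) + 15*29|
Area = (1/2)|432 + 16 + 435|
Area = (1/2)*883 = 441.50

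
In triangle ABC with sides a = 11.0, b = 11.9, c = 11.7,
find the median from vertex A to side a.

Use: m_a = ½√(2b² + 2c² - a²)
m_a = ½√(2·11.9² + 2·11.7² - 11.0²)
m_a = ½√(283.22 + 273.78 - 121) = ½√436 = 10.44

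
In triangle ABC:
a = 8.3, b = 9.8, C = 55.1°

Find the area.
Using A = ½ab·sin(C):
A = ½·8.3·9.8·sin(55.1°) = ½·81.34·0.820152 = 33.36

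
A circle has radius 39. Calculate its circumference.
Circumference = 2 * pi * r
Circumference = 2 * pi * 39
Circumference = 245.04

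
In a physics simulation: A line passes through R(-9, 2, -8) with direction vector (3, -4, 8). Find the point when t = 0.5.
P(0.5) = (-9 + 3(0.5), 2 + (-4)(0.5), -8 + 8(0.5)) = (-7.5, 0, -4)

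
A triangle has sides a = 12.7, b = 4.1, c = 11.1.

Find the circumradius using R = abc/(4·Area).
s = (a+b+c)/2 = 13.95
Area = √(s(s-a)(s-b)(s-c)) = √(13.95·1.25·9.85·2.85) = 22.125
R = abc/(4·Area) = (12.7·4.1·11.1)/(4·22.125) = 577.977/88.5 = 6.531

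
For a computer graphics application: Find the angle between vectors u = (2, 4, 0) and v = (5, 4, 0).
u·v = 26, |u|² = 20, |v|² = 41
cos θ = 26/√820 ≈ 0.908
θ ≈ 24.78°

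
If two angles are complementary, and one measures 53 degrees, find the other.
Complementary angles sum to 90 degrees.
Other angle = 90 - 53
Other angle = 37 degrees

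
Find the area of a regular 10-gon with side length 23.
For a regular 10-gon with side length s = 23:
Apothem a = s / (2*tan(pi/10)) = 23 / (2*tan(pi/10)) ≈ 35.3934
Perimeter P = 10 * 23 = 230
Area = (1/2) * P * a = (1/2) * 230 * 35.3934 = 4070.24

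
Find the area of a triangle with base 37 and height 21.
Area = (1/2) * base * height
Area = (1/2) * 37 * 21
Area = 388.50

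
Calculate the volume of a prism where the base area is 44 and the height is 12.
Volume = base area * height
Volume = 44 * 12
Volume = 528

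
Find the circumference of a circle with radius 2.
Circumference = 2 * pi * r
Circumference = 2 * pi * 2
Circumference = 12.57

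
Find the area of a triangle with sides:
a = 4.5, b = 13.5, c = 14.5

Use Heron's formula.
s = (a+b+c)/2 = (4.5+13.5+14.5)/2 = 16.25
A = √(s(s-a)(s-b)(s-c)) = √(16.25·11.75·2.75·1.75)
A = √918.887 = 30.31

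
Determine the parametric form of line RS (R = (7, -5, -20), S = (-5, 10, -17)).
Direction vector d = S - R = (-12, 15, 3)
x = 7 - 12t, y = -5 + 15t, z = -20 + 3t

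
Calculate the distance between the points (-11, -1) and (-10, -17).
Using the distance formula: d = sqrt((x₂-x₁)² + (y₂-y₁)²)
dx = (-10) - (-11) = 1
dy = (-17) - (-1) = -16
d = sqrt(1² + (-16)²) = sqrt(1 + 256) = sqrt(257) = 16.03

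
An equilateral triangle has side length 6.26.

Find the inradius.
For an equilateral triangle, r = s/(2√3) where s is the side.
r = 6.26/(2√3) = 6.26/3.464102 = 1.807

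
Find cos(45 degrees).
cos(45 degrees) = sqrt(2)/2
Decimal approximation: 0.7071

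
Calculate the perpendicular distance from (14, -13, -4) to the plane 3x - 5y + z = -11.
d = |3(14) + (-5)(-13) + 1(-4) - (-11)| / √(3² + (-5)² + 1²) = 114/√35 = 19.27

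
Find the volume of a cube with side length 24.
Volume = s³
Volume = 24³
Volume = 13824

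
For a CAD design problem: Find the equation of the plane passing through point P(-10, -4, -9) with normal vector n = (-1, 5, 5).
d = n·P = (-1)(-10) + (5)(-4) + (5)(-9) = -55
Plane: -x + 5y + 5z = -55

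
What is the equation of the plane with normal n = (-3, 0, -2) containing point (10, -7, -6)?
d = n·P = (-3)(10) + (0)(-7) + (-2)(-6) = -18
Plane: -3x - 2z = -18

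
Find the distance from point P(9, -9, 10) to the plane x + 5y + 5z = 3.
d = |1(9) + 5(-9) + 5(10) - (3)| / √(1² + 5² + 5²) = 11/√51 = 1.54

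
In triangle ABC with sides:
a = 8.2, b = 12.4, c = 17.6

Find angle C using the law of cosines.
cos(C) = (a² + b² - c²)/(2ab)
cos(C) = (8.2² + 12.4² - 17.6²)/(2·8.2·12.4) = -88.76/203.36 = -0.436467
C = arccos(-0.436467) = 115.9°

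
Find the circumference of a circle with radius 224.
Circumference = 2 * pi * r
Circumference = 2 * pi * 224
Circumference = 1407.43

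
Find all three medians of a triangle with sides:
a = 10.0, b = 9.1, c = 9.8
Using m_x = ½√(2y² + 2z² - x²):
m_a = ½√(2·9.1² + 2·9.8² - 10.0²) = ½√257.7 = 8.027
m_b = ½√(2·10.0² + 2·9.8² - 9.1²) = ½√309.27 = 8.793
m_c = ½√(2·10.0² + 2·9.1² - 9.8²) = ½√269.58 = 8.209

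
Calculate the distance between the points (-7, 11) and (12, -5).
Using the distance formula: d = sqrt((x₂-x₁)² + (y₂-y₁)²)
dx = 12 - (-7) = 19
dy = (-5) - 11 = -16
d = sqrt(19² + (-16)²) = sqrt(361 + 256) = sqrt(617) = 24.84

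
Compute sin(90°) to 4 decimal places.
sin(90 degrees) = 1
Decimal approximation: 1.0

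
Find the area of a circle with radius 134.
Area = pi * r²
Area = pi * 134²
Area = pi * 17956
Area = 56410.44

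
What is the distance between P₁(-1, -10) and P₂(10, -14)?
Using the distance formula: d = sqrt((x₂-x₁)² + (y₂-y₁)²)
dx = 10 - (-1) = 11
dy = (-14) - (-10) = -4
d = sqrt(11² + (-4)²) = sqrt(121 + 16) = sqrt(137) = 11.70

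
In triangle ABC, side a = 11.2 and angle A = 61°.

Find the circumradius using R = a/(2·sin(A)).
R = a/(2·sin(A)) = 11.2/(2·sin(61°))
R = 11.2/(2·0.874620) = 11.2/1.749239 = 6.403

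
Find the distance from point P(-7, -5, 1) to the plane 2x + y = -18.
d = |2(-7) + 1(-5) + 0(1) - (-18)| / √(2² + 1² + 0²) = 1/√5 = 0.4472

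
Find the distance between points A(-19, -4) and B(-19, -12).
Using the distance formula: d = sqrt((x₂-x₁)² + (y₂-y₁)²)
dx = (-19) - (-19) = 0
dy = (-12) - (-4) = -8
d = sqrt(0² + (-8)²) = sqrt(0 + 64) = sqrt(64) = 8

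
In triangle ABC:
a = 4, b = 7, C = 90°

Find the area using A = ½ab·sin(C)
A = ½·4·7·sin(90°) = ½·28·1.000000 = 14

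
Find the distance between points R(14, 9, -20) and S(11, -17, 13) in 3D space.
d = √[(-3)² + (-26)² + (33)²] = √1774 = 42.12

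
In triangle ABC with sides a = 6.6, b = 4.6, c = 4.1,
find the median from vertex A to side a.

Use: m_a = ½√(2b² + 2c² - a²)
m_a = ½√(2·4.6² + 2·4.1² - 6.6²)
m_a = ½√(42.32 + 33.62 - 43.56) = ½√32.38 = 2.845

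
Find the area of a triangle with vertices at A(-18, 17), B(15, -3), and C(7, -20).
Using the coordinate formula: Area = (1/2)|x₁(y₂-y₃) + x₂(y₃-y₁) + x₃(y₁-y₂)|
Area = (1/2)|(-18)((-3)-(-20)) + 15((-20)-17) + 7(17-(-3))|
Area = (1/2)|(-18)*17 + 15*(-37) + 7*20|
Area = (1/2)|(-306) + (-555) + 140|
Area = (1/2)*721 = 360.50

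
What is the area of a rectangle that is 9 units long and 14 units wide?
Area = length * width
Area = 9 * 14
Area = 126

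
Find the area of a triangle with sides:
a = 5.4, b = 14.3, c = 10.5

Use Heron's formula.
s = (a+b+c)/2 = (5.4+14.3+10.5)/2 = 15.1
A = √(s(s-a)(s-b)(s-c)) = √(15.1·9.7·0.8·4.6)
A = √539.01 = 23.22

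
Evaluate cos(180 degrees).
cos(180 degrees) = -1.0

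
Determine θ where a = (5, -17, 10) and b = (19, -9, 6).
a·b = 308, |a|² = 414, |b|² = 478
cos θ = 308/√197892 ≈ 0.6924
θ ≈ 46.18°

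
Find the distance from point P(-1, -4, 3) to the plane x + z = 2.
d = |1(-1) + 0(-4) + 1(3) - (2)| / √(1² + 0² + 1²) = 0/√2 = 0.0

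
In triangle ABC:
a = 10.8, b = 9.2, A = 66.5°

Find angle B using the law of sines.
sin(B)/b = sin(A)/a
sin(B) = b·sin(A)/a = 9.2·sin(66.5°)/10.8 = 0.781199
B = arcsin(0.781199) = 51.37°  (b ≤ a, so B ≤ A and the acute solution is unique)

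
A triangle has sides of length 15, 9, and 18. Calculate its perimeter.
Perimeter = sum of all sides
Perimeter = 15 + 9 + 18
Perimeter = 42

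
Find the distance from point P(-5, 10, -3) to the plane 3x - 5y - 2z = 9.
d = |3(-5) + (-5)(10) + (-2)(-3) - (9)| / √(3² + (-5)² + (-2)²) = 68/√38 = 11.03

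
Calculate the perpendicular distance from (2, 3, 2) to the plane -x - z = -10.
d = |(-1)(2) + 0(3) + (-1)(2) - (-10)| / √((-1)² + 0² + (-1)²) = 6/√2 = 4.243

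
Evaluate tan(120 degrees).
tan(120 degrees) = -1.7321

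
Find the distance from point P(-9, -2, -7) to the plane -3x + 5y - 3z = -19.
d = |(-3)(-9) + 5(-2) + (-3)(-7) - (-19)| / √((-3)² + 5² + (-3)²) = 57/√43 = 8.692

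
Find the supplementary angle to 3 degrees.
Supplementary angles sum to 180 degrees.
Other angle = 180 - 3
Other angle = 177 degrees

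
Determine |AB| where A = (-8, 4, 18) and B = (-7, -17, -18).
d = √[(1)² + (-21)² + (-36)²] = √1738 = 41.69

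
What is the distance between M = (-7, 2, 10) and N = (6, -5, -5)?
d = √[(13)² + (-7)² + (-15)²] = √443 = 21.05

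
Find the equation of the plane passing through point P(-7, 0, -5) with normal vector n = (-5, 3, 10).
d = n·P = (-5)(-7) + (3)(0) + (10)(-5) = -15
Plane: -5x + 3y + 10z = -15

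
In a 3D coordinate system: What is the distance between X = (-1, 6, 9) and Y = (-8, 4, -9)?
d = √[(-7)² + (-2)² + (-18)²] = √377 = 19.42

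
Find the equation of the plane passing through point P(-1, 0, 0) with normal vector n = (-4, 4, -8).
d = n·P = (-4)(-1) + (4)(0) + (-8)(0) = 4
Plane: -4x + 4y - 8z = 4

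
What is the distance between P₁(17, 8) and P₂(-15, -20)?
Using the distance formula: d = sqrt((x₂-x₁)² + (y₂-y₁)²)
dx = (-15) - 17 = -32
dy = (-20) - 8 = -28
d = sqrt((-32)² + (-28)²) = sqrt(1024 + 784) = sqrt(1808) = 42.52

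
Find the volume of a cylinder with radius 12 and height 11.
Volume = pi * r² * h
Volume = pi * 12² * 11
Volume = pi * 144 * 11
Volume = pi * 1584
Volume = 4976.28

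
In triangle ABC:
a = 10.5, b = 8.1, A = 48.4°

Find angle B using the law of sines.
sin(B)/b = sin(A)/a
sin(B) = b·sin(A)/a = 8.1·sin(48.4°)/10.5 = 0.576873
B = arcsin(0.576873) = 35.23°  (b ≤ a, so B ≤ A and the acute solution is unique)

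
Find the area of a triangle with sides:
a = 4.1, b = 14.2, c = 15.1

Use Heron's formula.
s = (a+b+c)/2 = (4.1+14.2+15.1)/2 = 16.7
A = √(s(s-a)(s-b)(s-c)) = √(16.7·12.6·2.5·1.6)
A = √841.68 = 29.01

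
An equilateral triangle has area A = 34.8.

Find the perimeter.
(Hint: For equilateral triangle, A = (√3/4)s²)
A = (√3/4)s²  →  s² = 4A/√3 = 4·34.8/√3 = 80.3672
s = 8.96477
Perimeter = 3s = 26.89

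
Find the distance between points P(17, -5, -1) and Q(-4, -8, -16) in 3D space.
d = √[(-21)² + (-3)² + (-15)²] = √675 = 25.98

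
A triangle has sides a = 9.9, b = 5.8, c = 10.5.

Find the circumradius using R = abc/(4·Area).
s = (a+b+c)/2 = 13.1
Area = √(s(s-a)(s-b)(s-c)) = √(13.1·3.2·7.3·2.6) = 28.2071
R = abc/(4·Area) = (9.9·5.8·10.5)/(4·28.2071) = 602.91/112.8284 = 5.344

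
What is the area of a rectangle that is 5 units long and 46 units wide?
Area = length * width
Area = 5 * 46
Area = 230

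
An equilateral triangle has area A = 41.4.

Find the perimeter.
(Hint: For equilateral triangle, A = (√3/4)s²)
A = (√3/4)s²  →  s² = 4A/√3 = 4·41.4/√3 = 95.6092
s = 9.778
Perimeter = 3s = 29.33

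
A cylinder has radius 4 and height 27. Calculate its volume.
Volume = pi * r² * h
Volume = pi * 4² * 27
Volume = pi * 16 * 27
Volume = pi * 432
Volume = 1357.17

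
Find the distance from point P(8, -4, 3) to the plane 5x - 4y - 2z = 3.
d = |5(8) + (-4)(-4) + (-2)(3) - (3)| / √(5² + (-4)² + (-2)²) = 47/√45 = 7.006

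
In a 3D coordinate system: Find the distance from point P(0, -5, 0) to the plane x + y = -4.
d = |1(0) + 1(-5) + 0(0) - (-4)| / √(1² + 1² + 0²) = 1/√2 = 0.7071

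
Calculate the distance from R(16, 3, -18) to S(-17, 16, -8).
d = √[(-33)² + (13)² + (10)²] = √1358 = 36.85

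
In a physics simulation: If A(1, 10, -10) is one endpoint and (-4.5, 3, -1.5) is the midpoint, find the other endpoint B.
B = (2×(-4.5) - 1, 2×3 - 10, 2×(-1.5) - (-10)) = (-10, -4, 7)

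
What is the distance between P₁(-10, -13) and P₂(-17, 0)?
Using the distance formula: d = sqrt((x₂-x₁)² + (y₂-y₁)²)
dx = (-17) - (-10) = -7
dy = 0 - (-13) = 13
d = sqrt((-7)² + 13²) = sqrt(49 + 169) = sqrt(218) = 14.76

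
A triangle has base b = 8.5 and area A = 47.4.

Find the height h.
A = ½bh  →  h = 2A/b
h = 2·47.4/8.5 = 11.15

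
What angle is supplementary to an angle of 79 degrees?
Supplementary angles sum to 180 degrees.
Other angle = 180 - 79
Other angle = 101 degrees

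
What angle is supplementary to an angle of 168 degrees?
Supplementary angles sum to 180 degrees.
Other angle = 180 - 168
Other angle = 12 degrees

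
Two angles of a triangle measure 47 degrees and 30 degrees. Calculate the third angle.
Sum of angles in a triangle = 180 degrees
Third angle = 180 - 47 - 30
Third angle = 103 degrees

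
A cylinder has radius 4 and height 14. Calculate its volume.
Volume = pi * r² * h
Volume = pi * 4² * 14
Volume = pi * 16 * 14
Volume = pi * 224
Volume = 703.72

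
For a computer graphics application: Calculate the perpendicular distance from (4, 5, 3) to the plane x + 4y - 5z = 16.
d = |1(4) + 4(5) + (-5)(3) - (16)| / √(1² + 4² + (-5)²) = 7/√42 = 1.08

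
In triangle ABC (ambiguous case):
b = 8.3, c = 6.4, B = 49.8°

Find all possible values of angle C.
sin(C)/c = sin(B)/b  →  sin(C) = c·sin(B)/b = 6.4·sin(49.8°)/8.3 = 0.588951
C₁ = arcsin(0.588951) = 36.08°,  C₂ = 180° - C₁ = 143.92°
Check C₂: A = 180° - 49.8° - 143.92° = -13.72° ≤ 0, rejected
C = 36.08° (one solution)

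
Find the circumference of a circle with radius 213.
Circumference = 2 * pi * r
Circumference = 2 * pi * 213
Circumference = 1338.32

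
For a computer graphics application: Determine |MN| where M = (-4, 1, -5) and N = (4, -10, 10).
d = √[(8)² + (-11)² + (15)²] = √410 = 20.25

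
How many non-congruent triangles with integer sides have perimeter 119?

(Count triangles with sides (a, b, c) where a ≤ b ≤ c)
With a ≤ b ≤ c and a + b + c = 119, the triangle inequality a + b > c gives c < 119/2, so c ≤ 59.
Iterate a from 1 to ⌊p/3⌋ = 39; for each a, b ranges from a to ⌊(p−a)/2⌋ with c = p − a − b, keeping only c ≥ b.
Triples: (1, 59, 59), (2, 58, 59), (3, 57, 59), …
Count = 310 triangles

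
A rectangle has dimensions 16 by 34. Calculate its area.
Area = length * width
Area = 16 * 34
Area = 544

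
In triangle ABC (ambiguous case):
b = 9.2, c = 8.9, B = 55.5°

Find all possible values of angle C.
sin(C)/c = sin(B)/b  →  sin(C) = c·sin(B)/b = 8.9·sin(55.5°)/9.2 = 0.797253
C₁ = arcsin(0.797253) = 52.87°,  C₂ = 180° - C₁ = 127.13°
Check C₂: A = 180° - 55.5° - 127.13° = -2.63° ≤ 0, rejected
C = 52.87° (one solution)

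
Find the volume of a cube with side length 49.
Volume = s³
Volume = 49³
Volume = 117649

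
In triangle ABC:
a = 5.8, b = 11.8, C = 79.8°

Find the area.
Using A = ½ab·sin(C):
A = ½·5.8·11.8·sin(79.8°) = ½·68.44·0.984196 = 33.68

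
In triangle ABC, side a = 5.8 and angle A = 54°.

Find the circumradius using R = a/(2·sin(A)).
R = a/(2·sin(A)) = 5.8/(2·sin(54°))
R = 5.8/(2·0.809017) = 5.8/1.618034 = 3.585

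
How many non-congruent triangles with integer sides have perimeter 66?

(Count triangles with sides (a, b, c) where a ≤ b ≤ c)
With a ≤ b ≤ c and a + b + c = 66, the triangle inequality a + b > c gives c < 66/2, so c ≤ 32.
Iterate a from 1 to ⌊p/3⌋ = 22; for each a, b ranges from a to ⌊(p−a)/2⌋ with c = p − a − b, keeping only c ≥ b.
Triples: (2, 32, 32), (3, 31, 32), (4, 30, 32), …
Count = 91 triangles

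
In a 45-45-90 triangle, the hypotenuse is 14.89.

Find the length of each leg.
In a 45-45-90 triangle, hypotenuse = leg·√2  →  leg = hypotenuse/√2
leg = 14.89/√2 = 10.53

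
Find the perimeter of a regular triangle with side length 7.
Perimeter = number of sides * side length
Perimeter = 3 * 7
Perimeter = 21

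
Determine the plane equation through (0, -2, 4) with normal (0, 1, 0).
d = n·P = (0)(0) + (1)(-2) + (0)(4) = -2
Plane: y = -2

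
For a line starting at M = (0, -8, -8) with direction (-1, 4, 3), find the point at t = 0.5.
P(0.5) = (0 + (-1)(0.5), -8 + 4(0.5), -8 + 3(0.5)) = (-0.5, -6, -6.5)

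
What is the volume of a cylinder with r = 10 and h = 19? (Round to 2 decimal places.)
Volume = pi * r² * h
Volume = pi * 10² * 19
Volume = pi * 100 * 19
Volume = pi * 1900
Volume = 5969.03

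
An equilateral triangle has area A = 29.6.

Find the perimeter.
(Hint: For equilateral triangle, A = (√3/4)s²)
A = (√3/4)s²  →  s² = 4A/√3 = 4·29.6/√3 = 68.3583
s = 8.26791
Perimeter = 3s = 24.8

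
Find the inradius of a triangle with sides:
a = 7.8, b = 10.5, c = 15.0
s = (a+b+c)/2 = (7.8+10.5+15.0)/2 = 16.65
Area = √(s(s-a)(s-b)(s-c)) = √(16.65·8.85·6.15·1.65) = 38.6686
r = Area/s = 38.6686/16.65 = 2.322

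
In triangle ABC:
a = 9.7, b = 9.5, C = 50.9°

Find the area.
Using A = ½ab·sin(C):
A = ½·9.7·9.5·sin(50.9°) = ½·92.15·0.776046 = 35.76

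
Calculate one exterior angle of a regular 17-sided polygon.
Exterior angle of a regular n-gon = 360/n
Exterior angle = 360/17
Exterior angle = 21.18 degrees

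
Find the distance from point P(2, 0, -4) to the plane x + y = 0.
d = |1(2) + 1(0) + 0(-4) - (0)| / √(1² + 1² + 0²) = 2/√2 = 1.414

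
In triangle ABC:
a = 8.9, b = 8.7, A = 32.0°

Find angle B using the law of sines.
sin(B)/b = sin(A)/a
sin(B) = b·sin(A)/a = 8.7·sin(32.0°)/8.9 = 0.518011
B = arcsin(0.518011) = 31.2°  (b ≤ a, so B ≤ A and the acute solution is unique)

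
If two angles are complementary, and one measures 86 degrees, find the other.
Complementary angles sum to 90 degrees.
Other angle = 90 - 86
Other angle = 4 degrees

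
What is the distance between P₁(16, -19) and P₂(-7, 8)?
Using the distance formula: d = sqrt((x₂-x₁)² + (y₂-y₁)²)
dx = (-7) - 16 = -23
dy = 8 - (-19) = 27
d = sqrt((-23)² + 27²) = sqrt(529 + 729) = sqrt(1258) = 35.47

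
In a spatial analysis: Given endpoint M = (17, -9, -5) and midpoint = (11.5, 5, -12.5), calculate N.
N = (2×11.5 - 17, 2×5 - (-9), 2×(-12.5) - (-5)) = (6, 19, -20)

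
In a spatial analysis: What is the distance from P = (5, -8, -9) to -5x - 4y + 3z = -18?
d = |(-5)(5) + (-4)(-8) + 3(-9) - (-18)| / √((-5)² + (-4)² + 3²) = 2/√50 = 0.2828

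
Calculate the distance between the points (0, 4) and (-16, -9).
Using the distance formula: d = sqrt((x₂-x₁)² + (y₂-y₁)²)
dx = (-16) - 0 = -16
dy = (-9) - 4 = -13
d = sqrt((-16)² + (-13)²) = sqrt(256 + 169) = sqrt(425) = 20.62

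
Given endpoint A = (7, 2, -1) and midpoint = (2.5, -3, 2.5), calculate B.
B = (2×2.5 - 7, 2×(-3) - 2, 2×2.5 - (-1)) = (-2, -8, 6)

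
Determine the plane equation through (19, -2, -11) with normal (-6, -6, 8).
d = n·P = (-6)(19) + (-6)(-2) + (8)(-11) = -190
Plane: -6x - 6y + 8z = -190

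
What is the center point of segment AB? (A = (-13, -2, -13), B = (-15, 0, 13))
Midpoint = ((-13-15)/2, (-2+0)/2, (-13+13)/2) = (-14, -1, 0)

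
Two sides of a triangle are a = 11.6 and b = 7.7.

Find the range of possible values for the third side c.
By the triangle inequality: |a - b| < c < a + b
|11.6 - 7.7| < c < 11.6 + 7.7
3.9 < c < 19.3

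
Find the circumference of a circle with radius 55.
Circumference = 2 * pi * r
Circumference = 2 * pi * 55
Circumference = 345.58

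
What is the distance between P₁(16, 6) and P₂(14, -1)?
Using the distance formula: d = sqrt((x₂-x₁)² + (y₂-y₁)²)
dx = 14 - 16 = -2
dy = (-1) - 6 = -7
d = sqrt((-2)² + (-7)²) = sqrt(4 + 49) = sqrt(53) = 7.28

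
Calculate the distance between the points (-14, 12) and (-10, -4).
Using the distance formula: d = sqrt((x₂-x₁)² + (y₂-y₁)²)
dx = (-10) - (-14) = 4
dy = (-4) - 12 = -16
d = sqrt(4² + (-16)²) = sqrt(16 + 256) = sqrt(272) = 16.49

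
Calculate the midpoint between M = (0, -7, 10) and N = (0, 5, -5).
Midpoint = ((0+0)/2, (-7+5)/2, (10-5)/2) = (0, -1, 2.5)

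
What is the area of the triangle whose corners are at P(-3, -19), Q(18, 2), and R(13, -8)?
Using the coordinate formula: Area = (1/2)|x₁(y₂-y₃) + x₂(y₃-y₁) + x₃(y₁-y₂)|
Area = (1/2)|(-3)(2-(-8)) + 18((-8)-(-19)) + 13((-19)-2)|
Area = (1/2)|(-3)*10 + 18*11 + 13*(-21)|
Area = (1/2)|(-30) + 198 + (-273)|
Area = (1/2)*105 = 52.50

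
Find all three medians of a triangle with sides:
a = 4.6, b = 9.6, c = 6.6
Using m_x = ½√(2y² + 2z² - x²):
m_a = ½√(2·9.6² + 2·6.6² - 4.6²) = ½√250.28 = 7.91
m_b = ½√(2·4.6² + 2·6.6² - 9.6²) = ½√37.28 = 3.053
m_c = ½√(2·4.6² + 2·9.6² - 6.6²) = ½√183.08 = 6.765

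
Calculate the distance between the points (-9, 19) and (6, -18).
Using the distance formula: d = sqrt((x₂-x₁)² + (y₂-y₁)²)
dx = 6 - (-9) = 15
dy = (-18) - 19 = -37
d = sqrt(15² + (-37)²) = sqrt(225 + 1369) = sqrt(1594) = 39.92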